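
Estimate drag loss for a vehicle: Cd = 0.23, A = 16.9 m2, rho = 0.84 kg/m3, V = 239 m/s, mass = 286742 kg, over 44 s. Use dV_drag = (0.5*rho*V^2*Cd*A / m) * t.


D = 0.5 * 0.84 * 239^2 * 0.23 * 16.9 = 93252.32 N
a = 93252.32 / 286742 = 0.3252 m/s2
dV = 0.3252 * 44 = 14.3 m/s

14.3 m/s


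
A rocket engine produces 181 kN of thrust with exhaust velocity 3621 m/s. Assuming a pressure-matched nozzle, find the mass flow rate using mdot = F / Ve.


mdot = F / Ve = 181000 / 3621 = 50.0 kg/s

50.0 kg/s


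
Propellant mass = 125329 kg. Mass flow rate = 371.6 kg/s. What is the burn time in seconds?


tb = 125329 / 371.6 = 337.3 s

337.3 s


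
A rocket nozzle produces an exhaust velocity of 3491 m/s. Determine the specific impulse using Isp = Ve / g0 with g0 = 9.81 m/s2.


Isp = Ve / g0 = 3491 / 9.81 = 355.9 s

355.9 s


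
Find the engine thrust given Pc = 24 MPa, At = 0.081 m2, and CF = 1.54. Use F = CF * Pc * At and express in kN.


F = 1.54 * 24e6 * 0.081 = 2.9938e+06 N = 2993.8 kN

2993.8 kN


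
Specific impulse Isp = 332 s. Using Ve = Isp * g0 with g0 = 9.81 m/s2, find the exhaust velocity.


Ve = Isp * g0 = 332 * 9.81 = 3256.9 m/s

3256.9 m/s


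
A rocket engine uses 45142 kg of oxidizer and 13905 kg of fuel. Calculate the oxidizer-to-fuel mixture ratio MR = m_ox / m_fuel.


MR = 45142 / 13905 = 3.25

3.25


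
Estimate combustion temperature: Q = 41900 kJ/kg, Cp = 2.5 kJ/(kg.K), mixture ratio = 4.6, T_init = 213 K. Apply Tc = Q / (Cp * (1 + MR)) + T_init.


Tc = 41900 / (2.5 * (1 + 4.6)) + 213 = 3206 K

3206 K


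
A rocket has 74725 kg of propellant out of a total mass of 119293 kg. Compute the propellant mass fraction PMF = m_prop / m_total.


PMF = 74725 / 119293 = 0.626

0.626


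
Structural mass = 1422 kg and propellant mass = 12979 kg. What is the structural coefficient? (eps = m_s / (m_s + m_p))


eps = 1422 / (1422 + 12979) = 0.0987

0.0987


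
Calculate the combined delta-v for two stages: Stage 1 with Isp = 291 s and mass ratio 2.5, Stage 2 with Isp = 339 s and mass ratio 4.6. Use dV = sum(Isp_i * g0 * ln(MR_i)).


dV1 = 291 * 9.81 * ln(2.5) = 2615.7 m/s
dV2 = 339 * 9.81 * ln(4.6) = 5075.0 m/s
Total dV = 2615.7 + 5075.0 = 7690.7 m/s ~ 7691 m/s

7691 m/s


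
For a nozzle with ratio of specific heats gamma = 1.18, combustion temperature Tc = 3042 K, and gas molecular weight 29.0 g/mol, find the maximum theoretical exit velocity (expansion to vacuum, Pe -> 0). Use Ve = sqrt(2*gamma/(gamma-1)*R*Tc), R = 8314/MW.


R = 8314 / 29.0 = 286.69 J/(kg.K)
Ve = sqrt(2 * 1.18 / (1.18 - 1) * 286.69 * 3042) = 3381 m/s

3381 m/s


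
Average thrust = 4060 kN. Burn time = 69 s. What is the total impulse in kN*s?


It = 4060 * 69 = 280140 kN*s

280140 kN*s


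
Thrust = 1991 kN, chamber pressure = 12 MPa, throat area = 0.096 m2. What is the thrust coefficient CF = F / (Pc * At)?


CF = 1991000 / (12e6 * 0.096) = 1.73

1.73


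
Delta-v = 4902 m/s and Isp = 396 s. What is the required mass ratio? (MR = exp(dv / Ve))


Ve = 396 * 9.81 = 3884.76 m/s
MR = exp(4902 / 3884.76) = 3.532

3.532


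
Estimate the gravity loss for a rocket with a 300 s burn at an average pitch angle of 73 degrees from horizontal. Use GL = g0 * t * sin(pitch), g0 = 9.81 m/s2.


GL = 9.81 * 300 * sin(73 deg) = 2814 m/s

2814 m/s


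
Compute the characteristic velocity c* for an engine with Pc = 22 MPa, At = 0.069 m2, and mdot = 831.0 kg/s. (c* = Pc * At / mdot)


c* = 22e6 * 0.069 / 831.0 = 1827 m/s

1827 m/s


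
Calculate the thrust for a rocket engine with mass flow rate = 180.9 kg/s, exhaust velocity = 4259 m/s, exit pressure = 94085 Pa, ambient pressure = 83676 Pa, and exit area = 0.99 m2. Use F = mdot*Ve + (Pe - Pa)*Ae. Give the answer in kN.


F = 180.9 * 4259 + (94085 - 83676) * 0.99 = 780758.0 N = 780.8 kN

780.8 kN


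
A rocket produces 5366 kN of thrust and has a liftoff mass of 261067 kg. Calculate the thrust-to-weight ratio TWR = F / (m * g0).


TWR = 5366000 / (261067 * 9.81) = 2.1

2.1


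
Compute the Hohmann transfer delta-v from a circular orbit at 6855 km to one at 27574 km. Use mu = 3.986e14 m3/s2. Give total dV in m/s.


V1 = sqrt(mu/r1) = 7625.44 m/s
dV1 = V1*(sqrt(2*r2/(r1+r2)) - 1) = 2025.45 m/s
V2 = sqrt(mu/r2) = 3802.06 m/s
dV2 = V2*(1 - sqrt(2*r1/(r1+r2))) = 1402.81 m/s
Total dV = 3428 m/s

3428 m/s


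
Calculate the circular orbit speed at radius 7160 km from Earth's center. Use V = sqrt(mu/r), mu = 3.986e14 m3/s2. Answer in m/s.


V = sqrt(3.986e14 / 7160000) = 7461 m/s

7461 m/s


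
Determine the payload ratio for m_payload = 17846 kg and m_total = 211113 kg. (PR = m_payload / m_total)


PR = 17846 / 211113 = 0.0845

0.0845


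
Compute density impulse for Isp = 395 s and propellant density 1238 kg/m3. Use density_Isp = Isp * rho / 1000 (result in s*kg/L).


rho*Isp = 395 * 1238 / 1000 = 489 s*kg/L

489 s*kg/L


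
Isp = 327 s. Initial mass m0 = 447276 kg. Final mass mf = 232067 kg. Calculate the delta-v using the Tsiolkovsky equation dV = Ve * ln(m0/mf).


Ve = 327 * 9.81 = 3207.87 m/s
dV = 3207.87 * ln(447276/232067) = 2105 m/s

2105 m/s


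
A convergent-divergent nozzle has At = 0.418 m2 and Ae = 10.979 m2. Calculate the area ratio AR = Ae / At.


AR = 10.979 / 0.418 = 26.3

26.3


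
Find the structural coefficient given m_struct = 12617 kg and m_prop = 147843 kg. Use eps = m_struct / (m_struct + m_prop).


eps = 12617 / (12617 + 147843) = 0.0786

0.0786


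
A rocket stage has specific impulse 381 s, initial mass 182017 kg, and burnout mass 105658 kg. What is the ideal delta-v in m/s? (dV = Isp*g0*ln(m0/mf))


Ve = 381 * 9.81 = 3737.61 m/s
dV = 3737.61 * ln(182017/105658) = 2033 m/s

2033 m/s


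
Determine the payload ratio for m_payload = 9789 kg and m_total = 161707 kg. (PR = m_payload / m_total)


PR = 9789 / 161707 = 0.0605

0.0605


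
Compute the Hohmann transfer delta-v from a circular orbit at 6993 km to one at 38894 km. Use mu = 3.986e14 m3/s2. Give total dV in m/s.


V1 = sqrt(mu/r1) = 7549.82 m/s
dV1 = V1*(sqrt(2*r2/(r1+r2)) - 1) = 2280.06 m/s
V2 = sqrt(mu/r2) = 3201.31 m/s
dV2 = V2*(1 - sqrt(2*r1/(r1+r2))) = 1433.93 m/s
Total dV = 3714 m/s

3714 m/s


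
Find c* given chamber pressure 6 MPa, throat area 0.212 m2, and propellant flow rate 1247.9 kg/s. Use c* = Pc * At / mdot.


c* = 6e6 * 0.212 / 1247.9 = 1019 m/s

1019 m/s


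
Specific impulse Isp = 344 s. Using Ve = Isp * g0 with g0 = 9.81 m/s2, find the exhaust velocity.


Ve = Isp * g0 = 344 * 9.81 = 3374.6 m/s

3374.6 m/s


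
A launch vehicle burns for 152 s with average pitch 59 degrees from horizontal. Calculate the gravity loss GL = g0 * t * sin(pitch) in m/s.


GL = 9.81 * 152 * sin(59 deg) = 1278 m/s

1278 m/s


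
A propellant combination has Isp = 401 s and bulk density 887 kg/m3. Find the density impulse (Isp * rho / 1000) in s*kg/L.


rho*Isp = 401 * 887 / 1000 = 356 s*kg/L

356 s*kg/L


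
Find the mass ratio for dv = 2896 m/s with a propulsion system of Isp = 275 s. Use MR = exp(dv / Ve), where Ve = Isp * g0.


Ve = 275 * 9.81 = 2697.75 m/s
MR = exp(2896 / 2697.75) = 2.926

2.926


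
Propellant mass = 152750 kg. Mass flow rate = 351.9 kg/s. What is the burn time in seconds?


tb = 152750 / 351.9 = 434.1 s

434.1 s


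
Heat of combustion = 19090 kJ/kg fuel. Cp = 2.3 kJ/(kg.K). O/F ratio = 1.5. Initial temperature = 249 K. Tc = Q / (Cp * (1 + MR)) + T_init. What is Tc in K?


Tc = 19090 / (2.3 * (1 + 1.5)) + 249 = 3569 K

3569 K


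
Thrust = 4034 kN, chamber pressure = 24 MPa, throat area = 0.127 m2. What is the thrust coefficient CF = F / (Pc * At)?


CF = 4034000 / (24e6 * 0.127) = 1.32

1.32


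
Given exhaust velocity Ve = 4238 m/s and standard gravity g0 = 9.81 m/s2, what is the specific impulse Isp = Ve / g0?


Isp = Ve / g0 = 4238 / 9.81 = 432.0 s

432.0 s


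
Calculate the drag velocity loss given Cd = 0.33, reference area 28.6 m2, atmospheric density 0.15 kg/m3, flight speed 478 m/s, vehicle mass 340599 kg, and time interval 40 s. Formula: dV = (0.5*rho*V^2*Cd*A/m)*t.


D = 0.5 * 0.15 * 478^2 * 0.33 * 28.6 = 161732.4 N
a = 161732.4 / 340599 = 0.4748 m/s2
dV = 0.4748 * 40 = 19.0 m/s

19.0 m/s


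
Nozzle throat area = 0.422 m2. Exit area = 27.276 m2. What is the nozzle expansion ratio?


AR = 27.276 / 0.422 = 64.6

64.6


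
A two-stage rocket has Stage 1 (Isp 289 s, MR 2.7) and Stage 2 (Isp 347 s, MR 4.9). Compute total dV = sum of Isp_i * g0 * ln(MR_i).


dV1 = 289 * 9.81 * ln(2.7) = 2816.0 m/s
dV2 = 347 * 9.81 * ln(4.9) = 5409.9 m/s
Total dV = 2816.0 + 5409.9 = 8225.9 m/s ~ 8226 m/s

8226 m/s


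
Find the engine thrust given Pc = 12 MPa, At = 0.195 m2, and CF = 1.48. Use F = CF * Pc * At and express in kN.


F = 1.48 * 12e6 * 0.195 = 3.4632e+06 N = 3463.2 kN

3463.2 kN


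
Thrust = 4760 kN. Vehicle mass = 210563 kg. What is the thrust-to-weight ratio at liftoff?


TWR = 4760000 / (210563 * 9.81) = 2.3

2.3


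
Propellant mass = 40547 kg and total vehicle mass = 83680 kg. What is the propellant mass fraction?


PMF = 40547 / 83680 = 0.485

0.485


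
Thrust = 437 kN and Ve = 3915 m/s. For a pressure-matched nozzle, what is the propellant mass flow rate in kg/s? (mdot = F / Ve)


mdot = F / Ve = 437000 / 3915 = 111.6 kg/s

111.6 kg/s


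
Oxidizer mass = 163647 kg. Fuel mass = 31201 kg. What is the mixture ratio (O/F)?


MR = 163647 / 31201 = 5.24

5.24


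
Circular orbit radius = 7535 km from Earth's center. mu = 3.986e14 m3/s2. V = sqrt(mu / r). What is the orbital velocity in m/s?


V = sqrt(3.986e14 / 7535000) = 7273 m/s

7273 m/s


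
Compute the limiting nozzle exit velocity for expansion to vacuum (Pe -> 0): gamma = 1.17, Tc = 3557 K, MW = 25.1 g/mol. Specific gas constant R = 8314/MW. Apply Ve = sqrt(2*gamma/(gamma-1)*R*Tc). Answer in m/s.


R = 8314 / 25.1 = 331.24 J/(kg.K)
Ve = sqrt(2 * 1.17 / (1.17 - 1) * 331.24 * 3557) = 4027 m/s

4027 m/s


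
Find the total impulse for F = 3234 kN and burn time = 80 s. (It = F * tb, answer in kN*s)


It = 3234 * 80 = 258720 kN*s

258720 kN*s


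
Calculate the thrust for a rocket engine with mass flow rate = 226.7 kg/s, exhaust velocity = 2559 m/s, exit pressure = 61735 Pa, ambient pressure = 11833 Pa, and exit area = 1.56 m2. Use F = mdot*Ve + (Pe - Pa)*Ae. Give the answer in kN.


F = 226.7 * 2559 + (61735 - 11833) * 1.56 = 657972.0 N = 658.0 kN

658.0 kN


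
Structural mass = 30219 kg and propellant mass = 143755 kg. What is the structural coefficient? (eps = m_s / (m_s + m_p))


eps = 30219 / (30219 + 143755) = 0.1737

0.1737


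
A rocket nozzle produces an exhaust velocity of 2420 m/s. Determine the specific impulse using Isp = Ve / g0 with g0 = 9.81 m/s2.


Isp = Ve / g0 = 2420 / 9.81 = 246.7 s

246.7 s


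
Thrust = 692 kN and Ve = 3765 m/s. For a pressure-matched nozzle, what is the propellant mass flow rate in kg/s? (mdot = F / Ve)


mdot = F / Ve = 692000 / 3765 = 183.8 kg/s

183.8 kg/s


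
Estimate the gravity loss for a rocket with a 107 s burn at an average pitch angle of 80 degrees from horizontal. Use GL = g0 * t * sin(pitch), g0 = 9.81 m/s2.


GL = 9.81 * 107 * sin(80 deg) = 1034 m/s

1034 m/s


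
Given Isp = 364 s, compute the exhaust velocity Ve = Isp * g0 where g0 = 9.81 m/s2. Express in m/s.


Ve = Isp * g0 = 364 * 9.81 = 3570.8 m/s

3570.8 m/s


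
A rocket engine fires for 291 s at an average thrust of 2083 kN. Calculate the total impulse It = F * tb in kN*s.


It = 2083 * 291 = 606153 kN*s

606153 kN*s


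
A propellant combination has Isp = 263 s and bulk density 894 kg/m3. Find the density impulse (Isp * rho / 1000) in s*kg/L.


rho*Isp = 263 * 894 / 1000 = 235 s*kg/L

235 s*kg/L


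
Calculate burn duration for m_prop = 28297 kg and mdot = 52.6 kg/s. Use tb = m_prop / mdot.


tb = 28297 / 52.6 = 538.0 s

538.0 s


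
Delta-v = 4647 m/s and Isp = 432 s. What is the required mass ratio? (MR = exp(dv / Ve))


Ve = 432 * 9.81 = 4237.92 m/s
MR = exp(4647 / 4237.92) = 2.994

2.994


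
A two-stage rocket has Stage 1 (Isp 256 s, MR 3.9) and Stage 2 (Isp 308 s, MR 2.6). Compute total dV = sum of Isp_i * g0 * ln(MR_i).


dV1 = 256 * 9.81 * ln(3.9) = 3417.9 m/s
dV2 = 308 * 9.81 * ln(2.6) = 2887.1 m/s
Total dV = 3417.9 + 2887.1 = 6305.0 m/s ~ 6305 m/s

6305 m/s


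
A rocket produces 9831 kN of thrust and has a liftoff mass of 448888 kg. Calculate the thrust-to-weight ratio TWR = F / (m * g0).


TWR = 9831000 / (448888 * 9.81) = 2.23

2.23


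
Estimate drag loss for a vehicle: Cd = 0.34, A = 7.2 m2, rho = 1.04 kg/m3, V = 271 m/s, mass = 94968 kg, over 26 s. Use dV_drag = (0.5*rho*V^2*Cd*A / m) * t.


D = 0.5 * 1.04 * 271^2 * 0.34 * 7.2 = 93487.46 N
a = 93487.46 / 94968 = 0.9844 m/s2
dV = 0.9844 * 26 = 25.6 m/s

25.6 m/s


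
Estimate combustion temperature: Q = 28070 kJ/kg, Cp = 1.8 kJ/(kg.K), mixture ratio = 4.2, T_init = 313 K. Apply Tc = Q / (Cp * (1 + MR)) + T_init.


Tc = 28070 / (1.8 * (1 + 4.2)) + 313 = 3312 K

3312 K


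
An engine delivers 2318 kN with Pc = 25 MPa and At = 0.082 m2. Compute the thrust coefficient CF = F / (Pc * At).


CF = 2318000 / (25e6 * 0.082) = 1.13

1.13


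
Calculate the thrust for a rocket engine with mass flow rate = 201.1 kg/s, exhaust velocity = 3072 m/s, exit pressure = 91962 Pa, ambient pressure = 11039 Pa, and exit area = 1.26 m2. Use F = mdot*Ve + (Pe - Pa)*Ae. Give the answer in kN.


F = 201.1 * 3072 + (91962 - 11039) * 1.26 = 719742.0 N = 719.7 kN

719.7 kN


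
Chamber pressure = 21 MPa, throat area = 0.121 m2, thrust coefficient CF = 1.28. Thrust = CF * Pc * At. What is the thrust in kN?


F = 1.28 * 21e6 * 0.121 = 3.2525e+06 N = 3252.5 kN

3252.5 kN


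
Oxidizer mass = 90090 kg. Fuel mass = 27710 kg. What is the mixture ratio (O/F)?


MR = 90090 / 27710 = 3.25

3.25


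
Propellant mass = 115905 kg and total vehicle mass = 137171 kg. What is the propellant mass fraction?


PMF = 115905 / 137171 = 0.845

0.845


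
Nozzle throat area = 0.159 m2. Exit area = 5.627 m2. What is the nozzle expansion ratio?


AR = 5.627 / 0.159 = 35.4

35.4


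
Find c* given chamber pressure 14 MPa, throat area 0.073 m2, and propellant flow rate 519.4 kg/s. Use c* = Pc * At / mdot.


c* = 14e6 * 0.073 / 519.4 = 1968 m/s

1968 m/s


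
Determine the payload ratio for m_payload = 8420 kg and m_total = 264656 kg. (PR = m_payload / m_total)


PR = 8420 / 264656 = 0.0318

0.0318


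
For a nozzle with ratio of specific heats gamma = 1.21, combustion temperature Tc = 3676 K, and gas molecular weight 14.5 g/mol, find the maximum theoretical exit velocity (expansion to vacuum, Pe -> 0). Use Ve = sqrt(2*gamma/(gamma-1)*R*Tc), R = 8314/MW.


R = 8314 / 14.5 = 573.38 J/(kg.K)
Ve = sqrt(2 * 1.21 / (1.21 - 1) * 573.38 * 3676) = 4928 m/s

4928 m/s


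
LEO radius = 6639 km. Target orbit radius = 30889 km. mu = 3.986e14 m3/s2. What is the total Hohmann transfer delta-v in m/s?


V1 = sqrt(mu/r1) = 7748.49 m/s
dV1 = V1*(sqrt(2*r2/(r1+r2)) - 1) = 2193.11 m/s
V2 = sqrt(mu/r2) = 3592.25 m/s
dV2 = V2*(1 - sqrt(2*r1/(r1+r2))) = 1455.49 m/s
Total dV = 3649 m/s

3649 m/s


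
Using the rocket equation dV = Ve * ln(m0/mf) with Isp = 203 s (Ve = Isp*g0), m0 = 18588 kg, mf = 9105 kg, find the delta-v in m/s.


Ve = 203 * 9.81 = 1991.43 m/s
dV = 1991.43 * ln(18588/9105) = 1421 m/s

1421 m/s


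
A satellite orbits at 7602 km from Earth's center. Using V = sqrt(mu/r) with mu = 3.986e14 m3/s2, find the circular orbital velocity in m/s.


V = sqrt(3.986e14 / 7602000) = 7241 m/s

7241 m/s


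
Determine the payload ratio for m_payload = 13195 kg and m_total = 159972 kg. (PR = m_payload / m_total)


PR = 13195 / 159972 = 0.0825

0.0825


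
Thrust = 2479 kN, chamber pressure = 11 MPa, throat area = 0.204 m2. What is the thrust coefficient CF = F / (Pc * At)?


CF = 2479000 / (11e6 * 0.204) = 1.1

1.1


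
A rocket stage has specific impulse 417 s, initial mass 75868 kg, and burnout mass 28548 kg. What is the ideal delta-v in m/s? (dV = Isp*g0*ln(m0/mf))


Ve = 417 * 9.81 = 4090.77 m/s
dV = 4090.77 * ln(75868/28548) = 3998 m/s

3998 m/s


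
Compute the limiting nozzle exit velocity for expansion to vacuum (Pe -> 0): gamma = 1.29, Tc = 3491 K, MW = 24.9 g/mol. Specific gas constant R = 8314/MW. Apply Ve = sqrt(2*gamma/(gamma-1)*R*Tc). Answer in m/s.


R = 8314 / 24.9 = 333.9 J/(kg.K)
Ve = sqrt(2 * 1.29 / (1.29 - 1) * 333.9 * 3491) = 3220 m/s

3220 m/s


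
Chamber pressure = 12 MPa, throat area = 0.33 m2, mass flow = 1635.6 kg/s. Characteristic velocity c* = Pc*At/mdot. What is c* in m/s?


c* = 12e6 * 0.33 / 1635.6 = 2421 m/s

2421 m/s


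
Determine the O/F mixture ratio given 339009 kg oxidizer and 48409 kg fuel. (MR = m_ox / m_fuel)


MR = 339009 / 48409 = 7.0

7.0


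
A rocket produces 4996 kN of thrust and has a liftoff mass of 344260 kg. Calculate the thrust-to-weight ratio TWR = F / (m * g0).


TWR = 4996000 / (344260 * 9.81) = 1.48

1.48


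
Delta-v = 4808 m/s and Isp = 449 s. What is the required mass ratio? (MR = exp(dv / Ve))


Ve = 449 * 9.81 = 4404.69 m/s
MR = exp(4808 / 4404.69) = 2.979

2.979


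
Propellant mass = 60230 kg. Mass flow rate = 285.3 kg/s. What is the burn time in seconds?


tb = 60230 / 285.3 = 211.1 s

211.1 s


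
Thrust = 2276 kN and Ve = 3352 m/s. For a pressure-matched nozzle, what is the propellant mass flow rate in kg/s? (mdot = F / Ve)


mdot = F / Ve = 2276000 / 3352 = 679.0 kg/s

679.0 kg/s


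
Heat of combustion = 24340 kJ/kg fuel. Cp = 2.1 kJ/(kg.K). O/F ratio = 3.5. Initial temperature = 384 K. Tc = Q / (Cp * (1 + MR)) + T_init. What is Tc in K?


Tc = 24340 / (2.1 * (1 + 3.5)) + 384 = 2960 K

2960 K


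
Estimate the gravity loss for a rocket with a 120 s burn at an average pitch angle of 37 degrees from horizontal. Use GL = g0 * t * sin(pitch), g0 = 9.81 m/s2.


GL = 9.81 * 120 * sin(37 deg) = 708 m/s

708 m/s


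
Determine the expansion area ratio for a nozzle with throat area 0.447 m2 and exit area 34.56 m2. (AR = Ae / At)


AR = 34.56 / 0.447 = 77.3

77.3


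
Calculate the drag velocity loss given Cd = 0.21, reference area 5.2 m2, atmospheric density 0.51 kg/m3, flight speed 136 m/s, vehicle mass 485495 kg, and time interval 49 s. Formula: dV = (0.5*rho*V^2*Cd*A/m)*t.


D = 0.5 * 0.51 * 136^2 * 0.21 * 5.2 = 5150.4 N
a = 5150.4 / 485495 = 0.0106 m/s2
dV = 0.0106 * 49 = 0.5 m/s

0.5 m/s


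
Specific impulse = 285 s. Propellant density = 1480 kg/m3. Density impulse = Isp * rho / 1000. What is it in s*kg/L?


rho*Isp = 285 * 1480 / 1000 = 422 s*kg/L

422 s*kg/L


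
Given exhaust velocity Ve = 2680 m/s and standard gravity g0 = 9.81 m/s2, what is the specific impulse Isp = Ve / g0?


Isp = Ve / g0 = 2680 / 9.81 = 273.2 s

273.2 s


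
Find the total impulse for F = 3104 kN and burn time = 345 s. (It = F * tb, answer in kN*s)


It = 3104 * 345 = 1070880 kN*s

1070880 kN*s


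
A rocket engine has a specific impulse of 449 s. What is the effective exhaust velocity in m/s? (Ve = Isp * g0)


Ve = Isp * g0 = 449 * 9.81 = 4404.7 m/s

4404.7 m/s


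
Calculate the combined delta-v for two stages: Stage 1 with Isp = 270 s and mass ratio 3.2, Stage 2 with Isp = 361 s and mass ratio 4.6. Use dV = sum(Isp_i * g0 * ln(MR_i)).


dV1 = 270 * 9.81 * ln(3.2) = 3080.8 m/s
dV2 = 361 * 9.81 * ln(4.6) = 5404.4 m/s
Total dV = 3080.8 + 5404.4 = 8485.2 m/s ~ 8485 m/s

8485 m/s


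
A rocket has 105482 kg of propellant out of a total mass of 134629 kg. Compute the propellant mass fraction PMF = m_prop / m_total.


PMF = 105482 / 134629 = 0.784

0.784


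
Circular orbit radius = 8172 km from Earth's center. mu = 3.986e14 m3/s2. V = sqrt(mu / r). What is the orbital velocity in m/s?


V = sqrt(3.986e14 / 8172000) = 6984 m/s

6984 m/s


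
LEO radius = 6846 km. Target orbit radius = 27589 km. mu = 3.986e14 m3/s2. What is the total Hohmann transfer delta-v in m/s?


V1 = sqrt(mu/r1) = 7630.45 m/s
dV1 = V1*(sqrt(2*r2/(r1+r2)) - 1) = 2028.57 m/s
V2 = sqrt(mu/r2) = 3801.02 m/s
dV2 = V2*(1 - sqrt(2*r1/(r1+r2))) = 1404.21 m/s
Total dV = 3433 m/s

3433 m/s


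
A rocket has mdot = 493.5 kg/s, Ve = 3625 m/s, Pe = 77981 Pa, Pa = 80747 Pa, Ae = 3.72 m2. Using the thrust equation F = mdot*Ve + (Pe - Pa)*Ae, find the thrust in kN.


F = 493.5 * 3625 + (77981 - 80747) * 3.72 = 1.7786e+06 N = 1778.6 kN

1778.6 kN


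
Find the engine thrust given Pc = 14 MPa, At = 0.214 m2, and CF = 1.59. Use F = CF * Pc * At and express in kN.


F = 1.59 * 14e6 * 0.214 = 4.7636e+06 N = 4763.6 kN

4763.6 kN


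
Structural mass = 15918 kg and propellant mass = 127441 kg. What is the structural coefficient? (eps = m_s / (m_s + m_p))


eps = 15918 / (15918 + 127441) = 0.111

0.111


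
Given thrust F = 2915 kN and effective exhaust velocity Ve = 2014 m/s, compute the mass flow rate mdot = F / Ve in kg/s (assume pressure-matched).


mdot = F / Ve = 2915000 / 2014 = 1447.4 kg/s

1447.4 kg/s


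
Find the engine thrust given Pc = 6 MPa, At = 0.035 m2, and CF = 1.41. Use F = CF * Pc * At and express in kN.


F = 1.41 * 6e6 * 0.035 = 296100.0 N = 296.1 kN

296.1 kN


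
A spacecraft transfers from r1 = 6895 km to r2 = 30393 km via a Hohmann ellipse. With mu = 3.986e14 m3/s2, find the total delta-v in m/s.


V1 = sqrt(mu/r1) = 7603.29 m/s
dV1 = V1*(sqrt(2*r2/(r1+r2)) - 1) = 2104.46 m/s
V2 = sqrt(mu/r2) = 3621.44 m/s
dV2 = V2*(1 - sqrt(2*r1/(r1+r2))) = 1419.13 m/s
Total dV = 3524 m/s

3524 m/s


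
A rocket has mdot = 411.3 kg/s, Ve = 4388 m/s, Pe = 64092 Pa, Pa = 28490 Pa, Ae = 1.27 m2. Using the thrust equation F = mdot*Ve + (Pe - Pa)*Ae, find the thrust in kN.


F = 411.3 * 4388 + (64092 - 28490) * 1.27 = 1.8500e+06 N = 1850.0 kN

1850.0 kN


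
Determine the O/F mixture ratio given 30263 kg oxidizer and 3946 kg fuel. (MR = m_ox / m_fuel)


MR = 30263 / 3946 = 7.67

7.67


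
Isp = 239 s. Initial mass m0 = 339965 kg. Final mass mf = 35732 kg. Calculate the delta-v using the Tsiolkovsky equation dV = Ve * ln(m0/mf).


Ve = 239 * 9.81 = 2344.59 m/s
dV = 2344.59 * ln(339965/35732) = 5282 m/s

5282 m/s


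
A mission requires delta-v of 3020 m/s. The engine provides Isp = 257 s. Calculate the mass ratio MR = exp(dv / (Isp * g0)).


Ve = 257 * 9.81 = 2521.17 m/s
MR = exp(3020 / 2521.17) = 3.313

3.313


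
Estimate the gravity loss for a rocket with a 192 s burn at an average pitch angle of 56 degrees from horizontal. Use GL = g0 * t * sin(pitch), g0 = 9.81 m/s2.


GL = 9.81 * 192 * sin(56 deg) = 1562 m/s

1562 m/s


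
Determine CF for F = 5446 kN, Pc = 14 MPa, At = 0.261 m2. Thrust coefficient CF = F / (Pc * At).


CF = 5446000 / (14e6 * 0.261) = 1.49

1.49


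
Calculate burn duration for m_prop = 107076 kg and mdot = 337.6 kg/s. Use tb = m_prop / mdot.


tb = 107076 / 337.6 = 317.2 s

317.2 s


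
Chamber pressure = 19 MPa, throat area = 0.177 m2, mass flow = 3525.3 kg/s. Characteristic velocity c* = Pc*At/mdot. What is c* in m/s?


c* = 19e6 * 0.177 / 3525.3 = 954 m/s

954 m/s


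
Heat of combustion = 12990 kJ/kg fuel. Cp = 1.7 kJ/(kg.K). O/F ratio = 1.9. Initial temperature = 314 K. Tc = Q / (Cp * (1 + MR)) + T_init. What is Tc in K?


Tc = 12990 / (1.7 * (1 + 1.9)) + 314 = 2949 K

2949 K


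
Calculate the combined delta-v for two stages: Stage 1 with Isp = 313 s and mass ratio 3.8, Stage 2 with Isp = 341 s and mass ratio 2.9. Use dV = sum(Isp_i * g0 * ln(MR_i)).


dV1 = 313 * 9.81 * ln(3.8) = 4099.2 m/s
dV2 = 341 * 9.81 * ln(2.9) = 3561.7 m/s
Total dV = 4099.2 + 3561.7 = 7660.9 m/s ~ 7661 m/s

7661 m/s


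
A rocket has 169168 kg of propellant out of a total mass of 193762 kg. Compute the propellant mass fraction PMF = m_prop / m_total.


PMF = 169168 / 193762 = 0.873

0.873


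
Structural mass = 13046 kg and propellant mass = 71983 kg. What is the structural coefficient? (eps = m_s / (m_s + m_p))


eps = 13046 / (13046 + 71983) = 0.1534

0.1534


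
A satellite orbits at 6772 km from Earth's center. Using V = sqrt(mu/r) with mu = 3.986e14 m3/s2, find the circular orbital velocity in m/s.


V = sqrt(3.986e14 / 6772000) = 7672 m/s

7672 m/s


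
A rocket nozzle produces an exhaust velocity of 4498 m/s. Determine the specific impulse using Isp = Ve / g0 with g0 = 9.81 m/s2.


Isp = Ve / g0 = 4498 / 9.81 = 458.5 s

458.5 s


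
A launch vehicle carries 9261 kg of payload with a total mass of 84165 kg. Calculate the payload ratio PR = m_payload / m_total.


PR = 9261 / 84165 = 0.11

0.11


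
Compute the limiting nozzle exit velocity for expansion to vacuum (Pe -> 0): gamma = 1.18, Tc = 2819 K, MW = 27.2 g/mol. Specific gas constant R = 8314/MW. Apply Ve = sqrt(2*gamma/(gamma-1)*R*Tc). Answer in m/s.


R = 8314 / 27.2 = 305.66 J/(kg.K)
Ve = sqrt(2 * 1.18 / (1.18 - 1) * 305.66 * 2819) = 3361 m/s

3361 m/s


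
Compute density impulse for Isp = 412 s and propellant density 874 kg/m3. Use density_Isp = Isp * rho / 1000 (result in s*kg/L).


rho*Isp = 412 * 874 / 1000 = 360 s*kg/L

360 s*kg/L


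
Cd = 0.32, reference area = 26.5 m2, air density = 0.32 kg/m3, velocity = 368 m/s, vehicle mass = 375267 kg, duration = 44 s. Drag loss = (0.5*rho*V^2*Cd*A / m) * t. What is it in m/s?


D = 0.5 * 0.32 * 368^2 * 0.32 * 26.5 = 183743.28 N
a = 183743.28 / 375267 = 0.4896 m/s2
dV = 0.4896 * 44 = 21.5 m/s

21.5 m/s


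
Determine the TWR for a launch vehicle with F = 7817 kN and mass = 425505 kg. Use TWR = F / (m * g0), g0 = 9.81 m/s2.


TWR = 7817000 / (425505 * 9.81) = 1.87

1.87


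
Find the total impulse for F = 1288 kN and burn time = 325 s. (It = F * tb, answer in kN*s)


It = 1288 * 325 = 418600 kN*s

418600 kN*s


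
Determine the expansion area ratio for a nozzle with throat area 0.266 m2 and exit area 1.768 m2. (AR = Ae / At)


AR = 1.768 / 0.266 = 6.6

6.6


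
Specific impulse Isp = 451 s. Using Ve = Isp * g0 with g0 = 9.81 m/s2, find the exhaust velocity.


Ve = Isp * g0 = 451 * 9.81 = 4424.3 m/s

4424.3 m/s


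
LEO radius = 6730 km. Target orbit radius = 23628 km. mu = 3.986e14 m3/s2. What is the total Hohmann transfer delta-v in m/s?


V1 = sqrt(mu/r1) = 7695.93 m/s
dV1 = V1*(sqrt(2*r2/(r1+r2)) - 1) = 1905.88 m/s
V2 = sqrt(mu/r2) = 4107.29 m/s
dV2 = V2*(1 - sqrt(2*r1/(r1+r2))) = 1372.39 m/s
Total dV = 3278 m/s

3278 m/s


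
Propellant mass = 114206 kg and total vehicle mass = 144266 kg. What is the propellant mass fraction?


PMF = 114206 / 144266 = 0.792

0.792


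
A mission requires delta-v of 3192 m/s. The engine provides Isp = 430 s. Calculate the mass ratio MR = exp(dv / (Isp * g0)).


Ve = 430 * 9.81 = 4218.3 m/s
MR = exp(3192 / 4218.3) = 2.131

2.131


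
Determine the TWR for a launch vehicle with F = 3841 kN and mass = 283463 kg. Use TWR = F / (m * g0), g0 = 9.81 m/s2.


TWR = 3841000 / (283463 * 9.81) = 1.38

1.38


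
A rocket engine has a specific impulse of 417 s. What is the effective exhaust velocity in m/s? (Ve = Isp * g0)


Ve = Isp * g0 = 417 * 9.81 = 4090.8 m/s

4090.8 m/s


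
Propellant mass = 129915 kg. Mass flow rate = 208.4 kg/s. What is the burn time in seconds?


tb = 129915 / 208.4 = 623.4 s

623.4 s


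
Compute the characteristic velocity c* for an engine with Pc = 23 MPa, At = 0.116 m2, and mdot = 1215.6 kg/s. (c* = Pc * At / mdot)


c* = 23e6 * 0.116 / 1215.6 = 2195 m/s

2195 m/s


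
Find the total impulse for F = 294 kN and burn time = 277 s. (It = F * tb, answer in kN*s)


It = 294 * 277 = 81438 kN*s

81438 kN*s


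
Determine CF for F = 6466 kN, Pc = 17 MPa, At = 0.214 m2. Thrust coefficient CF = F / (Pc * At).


CF = 6466000 / (17e6 * 0.214) = 1.78

1.78


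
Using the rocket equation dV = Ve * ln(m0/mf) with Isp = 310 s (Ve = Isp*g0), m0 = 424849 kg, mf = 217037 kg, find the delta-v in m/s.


Ve = 310 * 9.81 = 3041.1 m/s
dV = 3041.1 * ln(424849/217037) = 2043 m/s

2043 m/s


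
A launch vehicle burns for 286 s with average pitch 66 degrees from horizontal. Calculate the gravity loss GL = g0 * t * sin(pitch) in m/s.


GL = 9.81 * 286 * sin(66 deg) = 2563 m/s

2563 m/s


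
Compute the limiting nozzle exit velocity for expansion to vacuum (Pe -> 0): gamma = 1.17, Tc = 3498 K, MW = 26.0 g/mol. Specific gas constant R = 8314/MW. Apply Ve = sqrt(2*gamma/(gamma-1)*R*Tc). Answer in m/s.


R = 8314 / 26.0 = 319.77 J/(kg.K)
Ve = sqrt(2 * 1.17 / (1.17 - 1) * 319.77 * 3498) = 3924 m/s

3924 m/s


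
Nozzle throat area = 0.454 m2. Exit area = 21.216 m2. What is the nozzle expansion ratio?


AR = 21.216 / 0.454 = 46.7

46.7


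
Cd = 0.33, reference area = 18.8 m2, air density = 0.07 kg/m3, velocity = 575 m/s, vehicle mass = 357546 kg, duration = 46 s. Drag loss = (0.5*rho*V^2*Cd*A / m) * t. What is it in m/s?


D = 0.5 * 0.07 * 575^2 * 0.33 * 18.8 = 71791.91 N
a = 71791.91 / 357546 = 0.2008 m/s2
dV = 0.2008 * 46 = 9.2 m/s

9.2 m/s


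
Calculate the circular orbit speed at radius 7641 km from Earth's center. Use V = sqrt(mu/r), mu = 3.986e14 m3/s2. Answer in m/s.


V = sqrt(3.986e14 / 7641000) = 7223 m/s

7223 m/s


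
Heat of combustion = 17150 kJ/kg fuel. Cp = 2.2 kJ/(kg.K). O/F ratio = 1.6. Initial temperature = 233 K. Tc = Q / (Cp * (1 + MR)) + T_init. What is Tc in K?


Tc = 17150 / (2.2 * (1 + 1.6)) + 233 = 3231 K

3231 K


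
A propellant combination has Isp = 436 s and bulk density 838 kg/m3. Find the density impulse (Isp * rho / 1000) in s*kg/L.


rho*Isp = 436 * 838 / 1000 = 365 s*kg/L

365 s*kg/L


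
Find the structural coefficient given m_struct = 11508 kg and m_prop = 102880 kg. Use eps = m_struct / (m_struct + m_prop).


eps = 11508 / (11508 + 102880) = 0.1006

0.1006


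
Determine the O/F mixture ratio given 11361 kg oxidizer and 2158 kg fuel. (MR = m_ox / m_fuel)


MR = 11361 / 2158 = 5.26

5.26


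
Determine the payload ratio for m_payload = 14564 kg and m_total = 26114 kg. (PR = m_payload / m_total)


PR = 14564 / 26114 = 0.5577

0.5577


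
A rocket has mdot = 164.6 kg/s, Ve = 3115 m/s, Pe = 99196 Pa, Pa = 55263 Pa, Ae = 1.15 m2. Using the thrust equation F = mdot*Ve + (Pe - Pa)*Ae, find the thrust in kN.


F = 164.6 * 3115 + (99196 - 55263) * 1.15 = 563252.0 N = 563.3 kN

563.3 kN


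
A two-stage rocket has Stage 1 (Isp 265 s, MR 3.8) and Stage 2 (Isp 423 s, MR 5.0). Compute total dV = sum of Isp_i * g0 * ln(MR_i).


dV1 = 265 * 9.81 * ln(3.8) = 3470.5 m/s
dV2 = 423 * 9.81 * ln(5.0) = 6678.6 m/s
Total dV = 3470.5 + 6678.6 = 10149.1 m/s ~ 10149 m/s

10149 m/s


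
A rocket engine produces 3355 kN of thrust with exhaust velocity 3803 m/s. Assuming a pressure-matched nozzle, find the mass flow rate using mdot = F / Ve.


mdot = F / Ve = 3355000 / 3803 = 882.2 kg/s

882.2 kg/s


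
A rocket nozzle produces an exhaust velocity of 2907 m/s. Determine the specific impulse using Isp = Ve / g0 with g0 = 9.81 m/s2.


Isp = Ve / g0 = 2907 / 9.81 = 296.3 s

296.3 s


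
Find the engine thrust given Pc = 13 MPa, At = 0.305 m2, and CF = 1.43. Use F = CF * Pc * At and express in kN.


F = 1.43 * 13e6 * 0.305 = 5.6700e+06 N = 5669.9 kN

5669.9 kN


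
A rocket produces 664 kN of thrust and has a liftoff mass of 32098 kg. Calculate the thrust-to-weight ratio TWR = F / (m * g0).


TWR = 664000 / (32098 * 9.81) = 2.11

2.11


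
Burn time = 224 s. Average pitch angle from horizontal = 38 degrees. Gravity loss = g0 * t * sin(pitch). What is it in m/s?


GL = 9.81 * 224 * sin(38 deg) = 1353 m/s

1353 m/s


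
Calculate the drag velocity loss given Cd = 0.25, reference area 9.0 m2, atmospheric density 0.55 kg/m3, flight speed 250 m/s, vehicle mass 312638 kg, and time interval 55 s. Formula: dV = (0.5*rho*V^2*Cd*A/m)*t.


D = 0.5 * 0.55 * 250^2 * 0.25 * 9.0 = 38671.88 N
a = 38671.88 / 312638 = 0.1237 m/s2
dV = 0.1237 * 55 = 6.8 m/s

6.8 m/s


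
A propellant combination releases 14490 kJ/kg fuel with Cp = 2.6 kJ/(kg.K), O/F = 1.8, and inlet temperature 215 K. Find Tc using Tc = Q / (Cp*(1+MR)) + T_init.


Tc = 14490 / (2.6 * (1 + 1.8)) + 215 = 2205 K

2205 K


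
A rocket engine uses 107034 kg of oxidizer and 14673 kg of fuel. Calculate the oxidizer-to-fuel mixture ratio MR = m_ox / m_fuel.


MR = 107034 / 14673 = 7.29

7.29


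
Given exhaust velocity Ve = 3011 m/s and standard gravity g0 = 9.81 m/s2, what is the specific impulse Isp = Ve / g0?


Isp = Ve / g0 = 3011 / 9.81 = 306.9 s

306.9 s


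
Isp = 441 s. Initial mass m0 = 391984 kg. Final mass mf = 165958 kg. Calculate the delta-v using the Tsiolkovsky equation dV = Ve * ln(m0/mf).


Ve = 441 * 9.81 = 4326.21 m/s
dV = 4326.21 * ln(391984/165958) = 3718 m/s

3718 m/s


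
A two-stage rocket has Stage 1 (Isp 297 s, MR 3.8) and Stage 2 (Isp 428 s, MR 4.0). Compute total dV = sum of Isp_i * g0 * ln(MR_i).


dV1 = 297 * 9.81 * ln(3.8) = 3889.6 m/s
dV2 = 428 * 9.81 * ln(4.0) = 5820.6 m/s
Total dV = 3889.6 + 5820.6 = 9710.2 m/s ~ 9710 m/s

9710 m/s


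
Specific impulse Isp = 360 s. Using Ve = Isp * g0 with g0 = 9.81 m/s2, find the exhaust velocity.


Ve = Isp * g0 = 360 * 9.81 = 3531.6 m/s

3531.6 m/s


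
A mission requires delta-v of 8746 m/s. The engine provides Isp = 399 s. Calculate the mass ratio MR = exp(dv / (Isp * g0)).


Ve = 399 * 9.81 = 3914.19 m/s
MR = exp(8746 / 3914.19) = 9.341

9.341


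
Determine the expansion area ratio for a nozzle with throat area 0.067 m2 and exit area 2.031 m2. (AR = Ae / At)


AR = 2.031 / 0.067 = 30.3

30.3


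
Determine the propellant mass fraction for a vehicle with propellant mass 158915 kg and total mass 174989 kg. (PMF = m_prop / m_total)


PMF = 158915 / 174989 = 0.908

0.908


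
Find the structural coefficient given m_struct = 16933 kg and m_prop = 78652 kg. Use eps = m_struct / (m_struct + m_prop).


eps = 16933 / (16933 + 78652) = 0.1772

0.1772


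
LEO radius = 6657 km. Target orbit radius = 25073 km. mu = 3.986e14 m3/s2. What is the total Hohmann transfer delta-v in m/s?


V1 = sqrt(mu/r1) = 7738.01 m/s
dV1 = V1*(sqrt(2*r2/(r1+r2)) - 1) = 1989.74 m/s
V2 = sqrt(mu/r2) = 3987.18 m/s
dV2 = V2*(1 - sqrt(2*r1/(r1+r2))) = 1404.41 m/s
Total dV = 3394 m/s

3394 m/s


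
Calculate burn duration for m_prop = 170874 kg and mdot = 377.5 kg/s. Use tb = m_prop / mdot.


tb = 170874 / 377.5 = 452.6 s

452.6 s


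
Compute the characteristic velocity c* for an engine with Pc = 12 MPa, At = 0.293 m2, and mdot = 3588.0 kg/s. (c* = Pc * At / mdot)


c* = 12e6 * 0.293 / 3588.0 = 980 m/s

980 m/s


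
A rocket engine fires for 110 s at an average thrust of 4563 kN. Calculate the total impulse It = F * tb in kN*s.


It = 4563 * 110 = 501930 kN*s

501930 kN*s


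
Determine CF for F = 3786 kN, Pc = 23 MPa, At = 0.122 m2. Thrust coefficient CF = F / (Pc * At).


CF = 3786000 / (23e6 * 0.122) = 1.35

1.35


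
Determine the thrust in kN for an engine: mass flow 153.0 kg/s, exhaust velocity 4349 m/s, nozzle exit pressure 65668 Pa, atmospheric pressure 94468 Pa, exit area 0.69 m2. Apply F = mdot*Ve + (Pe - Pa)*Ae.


F = 153.0 * 4349 + (65668 - 94468) * 0.69 = 645525.0 N = 645.5 kN

645.5 kN


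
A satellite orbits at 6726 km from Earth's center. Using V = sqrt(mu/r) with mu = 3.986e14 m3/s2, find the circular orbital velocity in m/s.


V = sqrt(3.986e14 / 6726000) = 7698 m/s

7698 m/s


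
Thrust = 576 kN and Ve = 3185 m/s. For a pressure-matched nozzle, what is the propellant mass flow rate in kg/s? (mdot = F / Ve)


mdot = F / Ve = 576000 / 3185 = 180.8 kg/s

180.8 kg/s


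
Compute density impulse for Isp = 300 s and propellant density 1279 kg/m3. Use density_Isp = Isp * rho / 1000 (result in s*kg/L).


rho*Isp = 300 * 1279 / 1000 = 384 s*kg/L

384 s*kg/L


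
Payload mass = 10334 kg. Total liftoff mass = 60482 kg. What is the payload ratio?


PR = 10334 / 60482 = 0.1709

0.1709


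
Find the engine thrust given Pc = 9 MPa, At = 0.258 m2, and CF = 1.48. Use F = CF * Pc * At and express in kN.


F = 1.48 * 9e6 * 0.258 = 3.4366e+06 N = 3436.6 kN

3436.6 kN


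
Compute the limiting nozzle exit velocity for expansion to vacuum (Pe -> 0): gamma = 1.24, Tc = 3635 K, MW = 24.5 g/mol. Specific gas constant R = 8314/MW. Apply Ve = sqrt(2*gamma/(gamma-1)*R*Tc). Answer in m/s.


R = 8314 / 24.5 = 339.35 J/(kg.K)
Ve = sqrt(2 * 1.24 / (1.24 - 1) * 339.35 * 3635) = 3570 m/s

3570 m/s


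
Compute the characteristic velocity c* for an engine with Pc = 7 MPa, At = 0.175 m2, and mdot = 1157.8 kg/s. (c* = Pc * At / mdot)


c* = 7e6 * 0.175 / 1157.8 = 1058 m/s

1058 m/s


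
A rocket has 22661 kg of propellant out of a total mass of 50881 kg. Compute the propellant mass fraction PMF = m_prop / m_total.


PMF = 22661 / 50881 = 0.445

0.445


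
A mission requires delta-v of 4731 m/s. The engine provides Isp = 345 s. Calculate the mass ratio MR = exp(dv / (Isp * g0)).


Ve = 345 * 9.81 = 3384.45 m/s
MR = exp(4731 / 3384.45) = 4.047

4.047


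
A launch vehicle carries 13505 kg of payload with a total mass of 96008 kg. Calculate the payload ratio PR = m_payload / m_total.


PR = 13505 / 96008 = 0.1407

0.1407


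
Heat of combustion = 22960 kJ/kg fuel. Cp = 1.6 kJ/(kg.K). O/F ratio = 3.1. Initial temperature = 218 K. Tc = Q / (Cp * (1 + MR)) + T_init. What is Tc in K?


Tc = 22960 / (1.6 * (1 + 3.1)) + 218 = 3718 K

3718 K


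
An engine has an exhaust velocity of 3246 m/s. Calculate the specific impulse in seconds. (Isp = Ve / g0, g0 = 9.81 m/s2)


Isp = Ve / g0 = 3246 / 9.81 = 330.9 s

330.9 s


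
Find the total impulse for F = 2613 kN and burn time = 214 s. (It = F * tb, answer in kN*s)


It = 2613 * 214 = 559182 kN*s

559182 kN*s


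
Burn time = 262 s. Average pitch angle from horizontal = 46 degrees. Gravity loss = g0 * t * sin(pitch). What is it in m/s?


GL = 9.81 * 262 * sin(46 deg) = 1849 m/s

1849 m/s


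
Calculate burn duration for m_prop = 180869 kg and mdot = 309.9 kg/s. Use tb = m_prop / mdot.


tb = 180869 / 309.9 = 583.6 s

583.6 s


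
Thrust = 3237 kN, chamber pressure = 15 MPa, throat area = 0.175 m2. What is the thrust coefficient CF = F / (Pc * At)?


CF = 3237000 / (15e6 * 0.175) = 1.23

1.23


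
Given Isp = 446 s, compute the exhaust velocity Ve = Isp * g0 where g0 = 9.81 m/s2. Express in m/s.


Ve = Isp * g0 = 446 * 9.81 = 4375.3 m/s

4375.3 m/s


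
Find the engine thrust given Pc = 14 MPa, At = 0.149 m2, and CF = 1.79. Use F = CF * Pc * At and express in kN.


F = 1.79 * 14e6 * 0.149 = 3.7339e+06 N = 3733.9 kN

3733.9 kN


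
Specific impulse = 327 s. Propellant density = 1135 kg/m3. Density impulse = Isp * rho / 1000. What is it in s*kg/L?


rho*Isp = 327 * 1135 / 1000 = 371 s*kg/L

371 s*kg/L


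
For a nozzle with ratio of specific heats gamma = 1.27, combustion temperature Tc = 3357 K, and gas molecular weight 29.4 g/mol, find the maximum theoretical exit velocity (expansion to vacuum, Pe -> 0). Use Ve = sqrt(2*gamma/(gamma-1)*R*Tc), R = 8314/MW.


R = 8314 / 29.4 = 282.79 J/(kg.K)
Ve = sqrt(2 * 1.27 / (1.27 - 1) * 282.79 * 3357) = 2988 m/s

2988 m/s


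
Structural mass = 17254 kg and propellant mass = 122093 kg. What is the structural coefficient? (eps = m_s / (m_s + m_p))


eps = 17254 / (17254 + 122093) = 0.1238

0.1238


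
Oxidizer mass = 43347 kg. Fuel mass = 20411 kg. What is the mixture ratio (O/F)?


MR = 43347 / 20411 = 2.12

2.12


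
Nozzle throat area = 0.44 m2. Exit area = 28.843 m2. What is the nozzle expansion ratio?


AR = 28.843 / 0.44 = 65.6

65.6
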